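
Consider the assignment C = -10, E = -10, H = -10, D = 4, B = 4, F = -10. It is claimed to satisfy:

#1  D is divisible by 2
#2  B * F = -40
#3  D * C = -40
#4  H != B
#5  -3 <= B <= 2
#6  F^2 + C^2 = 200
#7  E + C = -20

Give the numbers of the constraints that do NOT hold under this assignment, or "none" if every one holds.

#1 4 / 2 = 2, so 2 divides 4 — satisfied.
#2 B * F = 4 * (-10) = -40 — satisfied.
#3 D * C = 4 * (-10) = -40 — satisfied.
#4 H = -10, B = 4; distinct — satisfied.
#5 B = 4 is outside [-3, 2] — violated.
#6 F^2 + C^2 = (-10)^2 + (-10)^2 = 100 + 100 = 200 — satisfied.
#7 E + C = -10 + (-10) = -20 — satisfied.

Constraint 5 is violated.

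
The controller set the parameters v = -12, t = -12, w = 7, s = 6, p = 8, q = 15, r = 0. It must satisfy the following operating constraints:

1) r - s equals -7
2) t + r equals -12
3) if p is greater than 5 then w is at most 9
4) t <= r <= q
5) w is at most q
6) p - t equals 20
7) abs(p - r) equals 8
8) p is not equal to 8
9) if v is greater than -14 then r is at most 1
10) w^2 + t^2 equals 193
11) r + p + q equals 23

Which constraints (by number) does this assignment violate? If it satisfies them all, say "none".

1) r - s = 0 - 6 = -6, not -7  false
2) t + r = -12 + 0 = -12  true
3) p = 8 > 5, so we need w ≤ 9; w = 7 ≤ 9  true
4) values -12 <= 0 <= 15  true
5) w = 7, q = 15; 7 ≤ 15  true
6) p - t = 8 - (-12) = 20  true
7) abs(8 - 0) = 8  true
8) p = 8, but 8 is required to differ  false
9) v = -12 > -14, so we need r ≤ 1; r = 0 ≤ 1  true
10) w^2 + t^2 = 7^2 + (-12)^2 = 49 + 144 = 193  true
11) r + p + q = 0 + 8 + 15 = 23  true

No — constraints 1, 8 are not satisfied.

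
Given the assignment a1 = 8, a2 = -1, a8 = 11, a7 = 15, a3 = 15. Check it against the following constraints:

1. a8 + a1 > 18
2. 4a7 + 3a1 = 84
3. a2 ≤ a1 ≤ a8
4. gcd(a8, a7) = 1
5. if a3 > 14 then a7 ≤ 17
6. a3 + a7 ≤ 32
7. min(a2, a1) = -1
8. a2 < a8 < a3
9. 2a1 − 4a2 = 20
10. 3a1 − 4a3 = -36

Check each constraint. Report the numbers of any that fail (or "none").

1. a8 + a1 = 11 + 8 = 19; 19 > 18 — holds.
2. 4a7 + 3a1 = 4(15) + 3(8) = 84 — holds.
3. values -1 ≤ 8 ≤ 11 — holds.
4. gcd(11, 15) = 1 — holds.
5. a3 = 15 > 14, so we need a7 ≤ 17; a7 = 15 ≤ 17 — holds.
6. a3 + a7 = 15 + 15 = 30; 30 ≤ 32 — holds.
7. min(-1, 8) = -1 — holds.
8. values -1 < 11 < 15 — holds.
9. 2a1 − 4a2 = 2(8) − 4(-1) = 20 — holds.
10. 3a1 − 4a3 = 3(8) − 4(15) = -36 — holds.

All constraints are satisfied.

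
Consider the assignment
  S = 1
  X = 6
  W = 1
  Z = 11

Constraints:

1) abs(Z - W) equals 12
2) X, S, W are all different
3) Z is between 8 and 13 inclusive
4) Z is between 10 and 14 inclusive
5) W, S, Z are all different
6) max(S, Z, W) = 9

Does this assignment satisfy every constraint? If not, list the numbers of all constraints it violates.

Constraints 1, 2, 5, 6 are violated.

1) abs(11 - 1) = 10, not 12 — fails.
2) S = W = 1, not all different — fails.
3) Z = 11 lies in [8, 13] — holds.
4) Z = 11 lies in [10, 14] — holds.
5) W = S = 1, not all different — fails.
6) max(1, 11, 1) = 11, not 9 — fails.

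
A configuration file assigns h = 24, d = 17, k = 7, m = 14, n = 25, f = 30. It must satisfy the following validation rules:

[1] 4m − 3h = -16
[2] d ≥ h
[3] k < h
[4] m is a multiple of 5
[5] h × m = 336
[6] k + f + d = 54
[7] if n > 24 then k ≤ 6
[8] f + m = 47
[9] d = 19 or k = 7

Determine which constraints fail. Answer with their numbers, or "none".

Violated: 2, 4, 7, and 8.

[1] 4m − 3h = 4(14) − 3(24) = -16 — satisfied.
[2] d = 17, h = 24; 17 < 24 (want ≥) — violated.
[3] k = 7, h = 24; 7 < 24 — satisfied.
[4] 14 = 5×2 + 4, so 5 does not divide 14 — violated.
[5] h × m = 24 × 14 = 336 — satisfied.
[6] k + f + d = 7 + 30 + 17 = 54 — satisfied.
[7] n = 25 > 24, so we need k ≤ 6; but k = 7 > 6 — violated.
[8] f + m = 30 + 14 = 44, not 47 — violated.
[9] d = 17 ≠ 19, but k = 7 = 7 (second disjunct) — satisfied.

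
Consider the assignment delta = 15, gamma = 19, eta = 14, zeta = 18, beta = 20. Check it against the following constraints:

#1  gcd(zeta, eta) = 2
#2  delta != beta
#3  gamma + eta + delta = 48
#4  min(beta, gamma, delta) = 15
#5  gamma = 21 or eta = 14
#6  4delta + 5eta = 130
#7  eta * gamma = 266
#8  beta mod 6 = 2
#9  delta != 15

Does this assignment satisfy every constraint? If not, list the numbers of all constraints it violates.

#1 gcd(18, 14) = 2 — satisfied.
#2 delta = 15, beta = 20; distinct — satisfied.
#3 gamma + eta + delta = 19 + 14 + 15 = 48 — satisfied.
#4 min(20, 19, 15) = 15 — satisfied.
#5 gamma = 19 ≠ 21, but eta = 14 = 14 (second disjunct) — satisfied.
#6 4delta + 5eta = 4(15) + 5(14) = 130 — satisfied.
#7 eta * gamma = 14 * 19 = 266 — satisfied.
#8 20 mod 6 = 2 — satisfied.
#9 delta = 15, but 15 is required to differ — violated.

Violated: 9.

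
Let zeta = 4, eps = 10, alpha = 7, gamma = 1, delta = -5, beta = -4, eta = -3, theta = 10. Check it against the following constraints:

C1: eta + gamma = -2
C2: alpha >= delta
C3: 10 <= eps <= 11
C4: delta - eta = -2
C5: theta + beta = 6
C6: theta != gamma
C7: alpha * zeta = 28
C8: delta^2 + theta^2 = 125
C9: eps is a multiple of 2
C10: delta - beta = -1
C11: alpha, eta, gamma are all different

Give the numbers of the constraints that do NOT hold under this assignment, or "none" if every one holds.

C1: eta + gamma = -3 + 1 = -2  holds
C2: alpha = 7, delta = -5; 7 ≥ -5  holds
C3: eps = 10 lies in [10, 11]  holds
C4: delta - eta = -5 - (-3) = -2  holds
C5: theta + beta = 10 + (-4) = 6  holds
C6: theta = 10, gamma = 1; distinct  holds
C7: alpha * zeta = 7 * 4 = 28  holds
C8: delta^2 + theta^2 = (-5)^2 + 10^2 = 25 + 100 = 125  holds
C9: 10 / 2 = 5, so 2 divides 10  holds
C10: delta - beta = -5 - (-4) = -1  holds
C11: values 7, -3, 1 are pairwise distinct  holds

No violations.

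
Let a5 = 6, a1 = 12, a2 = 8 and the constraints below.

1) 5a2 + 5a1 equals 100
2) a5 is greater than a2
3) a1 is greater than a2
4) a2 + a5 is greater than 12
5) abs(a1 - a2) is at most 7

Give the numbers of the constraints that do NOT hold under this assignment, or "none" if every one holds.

1) 5a2 + 5a1 = 5(8) + 5(12) = 100  ✔
2) a5 = 6, a2 = 8; 6 ≤ 8 (want >)  ✘
3) a1 = 12, a2 = 8; 12 > 8  ✔
4) a2 + a5 = 8 + 6 = 14; 14 > 12  ✔
5) abs(12 - 8) = 4; 4 ≤ 7  ✔

Constraint 2 does not hold.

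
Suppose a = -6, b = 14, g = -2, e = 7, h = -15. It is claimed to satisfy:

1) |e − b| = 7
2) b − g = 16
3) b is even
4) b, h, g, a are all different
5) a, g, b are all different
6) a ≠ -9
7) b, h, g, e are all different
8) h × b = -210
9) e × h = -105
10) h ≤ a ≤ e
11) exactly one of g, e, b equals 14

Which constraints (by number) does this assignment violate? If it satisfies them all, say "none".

All constraints are satisfied.

1) |7 − 14| = 7 — holds.
2) b − g = 14 − (-2) = 16 — holds.
3) b = 14 is even — holds.
4) values 14, -15, -2, -6 are pairwise distinct — holds.
5) values -6, -2, 14 are pairwise distinct — holds.
6) a = -6, and -6 ≠ -9 — holds.
7) values 14, -15, -2, 7 are pairwise distinct — holds.
8) h × b = -15 × 14 = -210 — holds.
9) e × h = 7 × (-15) = -105 — holds.
10) values -15 ≤ -6 ≤ 7 — holds.
11) g=-2, e=7, b=14; 1 of them equals 14 — holds.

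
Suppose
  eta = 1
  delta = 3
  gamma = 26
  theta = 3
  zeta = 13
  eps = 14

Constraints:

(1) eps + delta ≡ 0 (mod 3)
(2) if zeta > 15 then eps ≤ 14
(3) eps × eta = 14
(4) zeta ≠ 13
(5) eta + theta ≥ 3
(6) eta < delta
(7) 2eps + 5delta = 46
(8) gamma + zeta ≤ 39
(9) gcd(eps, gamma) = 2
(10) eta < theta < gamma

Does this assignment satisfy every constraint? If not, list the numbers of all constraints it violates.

The assignment fails constraints 1, 4, and 7.

(1) eps + delta = 17; 17 mod 3 = 2, not 0 — fails.
(2) zeta = 13, not > 15; antecedent false, conditional vacuously true — holds.
(3) eps × eta = 14 × 1 = 14 — holds.
(4) zeta = 13, but 13 is required to differ — fails.
(5) eta + theta = 1 + 3 = 4; 4 ≥ 3 — holds.
(6) eta = 1, delta = 3; 1 < 3 — holds.
(7) 2eps + 5delta = 2(14) + 5(3) = 43, not 46 — fails.
(8) gamma + zeta = 26 + 13 = 39; 39 ≤ 39 — holds.
(9) gcd(14, 26) = 2 — holds.
(10) values 1 < 3 < 26 — holds.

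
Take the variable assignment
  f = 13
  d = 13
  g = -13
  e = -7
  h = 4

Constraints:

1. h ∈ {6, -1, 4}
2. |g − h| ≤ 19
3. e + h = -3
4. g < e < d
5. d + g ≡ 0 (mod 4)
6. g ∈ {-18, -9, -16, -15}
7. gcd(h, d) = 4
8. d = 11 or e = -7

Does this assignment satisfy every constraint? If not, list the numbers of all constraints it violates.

Constraints 6 and 7 are violated.

1. h = 4 is in {6, -1, 4}  true
2. |-13 − 4| = 17; 17 ≤ 19  true
3. e + h = -7 + 4 = -3  true
4. values -13 < -7 < 13  true
5. d + g = 0; 0 mod 4 = 0  true
6. g = -13 is not in {-18, -9, -16, -15}  false
7. gcd(4, 13) = 1, not 4  false
8. d = 13 ≠ 11, but e = -7 = -7 (second disjunct)  true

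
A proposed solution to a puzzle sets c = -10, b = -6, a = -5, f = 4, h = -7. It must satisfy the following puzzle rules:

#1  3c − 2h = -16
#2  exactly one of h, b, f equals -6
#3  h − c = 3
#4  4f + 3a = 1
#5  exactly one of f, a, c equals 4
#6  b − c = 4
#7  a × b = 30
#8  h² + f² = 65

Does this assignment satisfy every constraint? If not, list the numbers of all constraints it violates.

#1 3c − 2h = 3(-10) − 2(-7) = -16  ✔
#2 h=-7, b=-6, f=4; 1 of them equals -6  ✔
#3 h − c = -7 − (-10) = 3  ✔
#4 4f + 3a = 4(4) + 3(-5) = 1  ✔
#5 f=4, a=-5, c=-10; 1 of them equals 4  ✔
#6 b − c = -6 − (-10) = 4  ✔
#7 a × b = -5 × (-6) = 30  ✔
#8 h² + f² = (-7)² + 4² = 49 + 16 = 65  ✔

All constraints are satisfied.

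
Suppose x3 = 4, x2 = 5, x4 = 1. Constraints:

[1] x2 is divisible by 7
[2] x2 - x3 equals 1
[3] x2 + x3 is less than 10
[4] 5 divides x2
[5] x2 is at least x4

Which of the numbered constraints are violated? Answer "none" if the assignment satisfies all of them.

[1] 5 = 7*0 + 5, so 7 does not divide 5 — does not hold.
[2] x2 - x3 = 5 - 4 = 1 — holds.
[3] x2 + x3 = 5 + 4 = 9; 9 < 10 — holds.
[4] 5 / 5 = 1, so 5 divides 5 — holds.
[5] x2 = 5, x4 = 1; 5 ≥ 1 — holds.

Constraint 1 is violated.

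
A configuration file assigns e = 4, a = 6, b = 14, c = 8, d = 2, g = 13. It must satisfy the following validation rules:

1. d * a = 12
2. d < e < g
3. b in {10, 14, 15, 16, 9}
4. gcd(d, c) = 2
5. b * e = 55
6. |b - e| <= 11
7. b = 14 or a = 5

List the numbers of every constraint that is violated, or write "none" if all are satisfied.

1. d * a = 2 * 6 = 12 — holds.
2. values 2 < 4 < 13 — holds.
3. b = 14 is in {10, 14, 15, 16, 9} — holds.
4. gcd(2, 8) = 2 — holds.
5. b * e = 14 * 4 = 56, not 55 — does not hold.
6. |14 - 4| = 10; 10 ≤ 11 — holds.
7. b = 14 = 14 (first disjunct) — holds.

Violated: 5.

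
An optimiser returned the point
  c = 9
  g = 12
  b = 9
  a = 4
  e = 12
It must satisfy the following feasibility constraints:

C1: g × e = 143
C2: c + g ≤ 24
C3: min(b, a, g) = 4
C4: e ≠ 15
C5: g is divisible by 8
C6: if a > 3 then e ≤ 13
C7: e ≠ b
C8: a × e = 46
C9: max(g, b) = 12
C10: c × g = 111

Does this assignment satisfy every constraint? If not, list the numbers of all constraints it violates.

The assignment fails constraints 1, 5, 8, and 10.

C1: g × e = 12 × 12 = 144, not 143  no
C2: c + g = 9 + 12 = 21; 21 ≤ 24  yes
C3: min(9, 4, 12) = 4  yes
C4: e = 12, and 12 ≠ 15  yes
C5: 12 = 8×1 + 4, so 8 does not divide 12  no
C6: a = 4 > 3, so we need e ≤ 13; e = 12 ≤ 13  yes
C7: e = 12, b = 9; distinct  yes
C8: a × e = 4 × 12 = 48, not 46  no
C9: max(12, 9) = 12  yes
C10: c × g = 9 × 12 = 108, not 111  no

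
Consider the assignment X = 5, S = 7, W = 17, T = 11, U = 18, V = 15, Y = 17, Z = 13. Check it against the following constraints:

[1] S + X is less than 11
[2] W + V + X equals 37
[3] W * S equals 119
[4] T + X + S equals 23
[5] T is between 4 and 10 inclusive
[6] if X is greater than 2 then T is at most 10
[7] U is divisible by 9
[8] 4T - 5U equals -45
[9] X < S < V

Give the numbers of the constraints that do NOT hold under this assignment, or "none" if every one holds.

Violated: 1, 5, 6, and 8.

[1] S + X = 7 + 5 = 12; 12 ≥ 11, bound 11 not met  false
[2] W + V + X = 17 + 15 + 5 = 37  true
[3] W * S = 17 * 7 = 119  true
[4] T + X + S = 11 + 5 + 7 = 23  true
[5] T = 11 is outside [4, 10]  false
[6] X = 5 > 2, so we need T ≤ 10; but T = 11 > 10  false
[7] 18 / 9 = 2, so 9 divides 18  true
[8] 4T - 5U = 4(11) - 5(18) = -46, not -45  false
[9] values 5 < 7 < 15  true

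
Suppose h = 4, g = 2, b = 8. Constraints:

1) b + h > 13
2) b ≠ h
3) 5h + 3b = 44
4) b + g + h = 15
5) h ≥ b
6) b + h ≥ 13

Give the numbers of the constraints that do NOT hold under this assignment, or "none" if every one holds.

The assignment fails constraints 1, 4, 5, and 6.

1) b + h = 8 + 4 = 12; 12 ≤ 13, bound 13 not met — does not hold.
2) b = 8, h = 4; distinct — holds.
3) 5h + 3b = 5(4) + 3(8) = 44 — holds.
4) b + g + h = 8 + 2 + 4 = 14, not 15 — does not hold.
5) h = 4, b = 8; 4 < 8 (want ≥) — does not hold.
6) b + h = 8 + 4 = 12; 12 < 13, bound 13 not met — does not hold.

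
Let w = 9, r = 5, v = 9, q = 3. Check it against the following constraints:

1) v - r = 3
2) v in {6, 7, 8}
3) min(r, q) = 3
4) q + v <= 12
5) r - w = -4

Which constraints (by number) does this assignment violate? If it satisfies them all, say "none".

1) v - r = 9 - 5 = 4, not 3  no
2) v = 9 is not in {6, 7, 8}  no
3) min(5, 3) = 3  yes
4) q + v = 3 + 9 = 12; 12 ≤ 12  yes
5) r - w = 5 - 9 = -4  yes

No — constraints 1, 2 are not satisfied.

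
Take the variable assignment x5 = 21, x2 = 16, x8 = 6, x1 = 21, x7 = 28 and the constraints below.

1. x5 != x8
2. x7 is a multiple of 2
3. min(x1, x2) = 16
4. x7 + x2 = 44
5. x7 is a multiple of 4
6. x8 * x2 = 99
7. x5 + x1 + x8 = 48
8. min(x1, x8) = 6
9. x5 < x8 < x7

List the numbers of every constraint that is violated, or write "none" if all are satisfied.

1. x5 = 21, x8 = 6; distinct — holds.
2. 28 / 2 = 14, so 2 divides 28 — holds.
3. min(21, 16) = 16 — holds.
4. x7 + x2 = 28 + 16 = 44 — holds.
5. 28 / 4 = 7, so 4 divides 28 — holds.
6. x8 * x2 = 6 * 16 = 96, not 99 — fails.
7. x5 + x1 + x8 = 21 + 21 + 6 = 48 — holds.
8. min(21, 6) = 6 — holds.
9. values 21, 6, 28; x5 = 21 is not < x8 = 6 — fails.

The assignment fails constraints 6 and 9.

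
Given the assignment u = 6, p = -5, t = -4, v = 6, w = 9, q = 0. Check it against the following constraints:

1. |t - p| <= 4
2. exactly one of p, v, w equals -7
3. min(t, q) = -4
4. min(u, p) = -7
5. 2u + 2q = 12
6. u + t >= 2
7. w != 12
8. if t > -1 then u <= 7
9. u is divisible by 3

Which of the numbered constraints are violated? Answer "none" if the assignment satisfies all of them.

The assignment fails constraints 2 and 4.

1. |-4 - (-5)| = 1; 1 ≤ 4  holds
2. p=-5, v=6, w=9; 0 of them equal -7, not exactly one  fails
3. min(-4, 0) = -4  holds
4. min(6, -5) = -5, not -7  fails
5. 2u + 2q = 2(6) + 2(0) = 12  holds
6. u + t = 6 + (-4) = 2; 2 ≥ 2  holds
7. w = 9, and 9 ≠ 12  holds
8. t = -4, not > -1; antecedent false, conditional vacuously true  holds
9. 6 / 3 = 2, so 3 divides 6  holds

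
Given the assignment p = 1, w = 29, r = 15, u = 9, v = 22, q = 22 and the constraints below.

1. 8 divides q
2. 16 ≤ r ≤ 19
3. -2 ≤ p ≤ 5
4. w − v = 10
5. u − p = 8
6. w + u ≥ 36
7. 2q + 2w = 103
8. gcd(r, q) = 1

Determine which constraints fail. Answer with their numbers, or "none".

1. 22 = 8×2 + 6, so 8 does not divide 22 — does not hold.
2. r = 15 is outside [16, 19] — does not hold.
3. p = 1 lies in [-2, 5] — holds.
4. w − v = 29 − 22 = 7, not 10 — does not hold.
5. u − p = 9 − 1 = 8 — holds.
6. w + u = 29 + 9 = 38; 38 ≥ 36 — holds.
7. 2q + 2w = 2(22) + 2(29) = 102, not 103 — does not hold.
8. gcd(15, 22) = 1 — holds.

No — constraints 1, 2, 4, and 7 are not satisfied.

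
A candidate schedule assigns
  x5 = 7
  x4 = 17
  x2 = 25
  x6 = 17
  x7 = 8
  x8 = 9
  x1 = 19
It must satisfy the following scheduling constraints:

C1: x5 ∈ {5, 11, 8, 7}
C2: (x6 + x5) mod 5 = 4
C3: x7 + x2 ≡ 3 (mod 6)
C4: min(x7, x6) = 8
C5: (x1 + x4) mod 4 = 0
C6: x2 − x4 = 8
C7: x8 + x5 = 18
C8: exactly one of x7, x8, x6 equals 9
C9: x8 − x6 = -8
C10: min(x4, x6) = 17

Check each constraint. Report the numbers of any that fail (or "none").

Constraint 7 is violated.

C1: x5 = 7 is in {5, 11, 8, 7}  ✔
C2: x6 + x5 = 24; 24 mod 5 = 4  ✔
C3: x7 + x2 = 33; 33 mod 6 = 3  ✔
C4: min(8, 17) = 8  ✔
C5: x1 + x4 = 36; 36 mod 4 = 0  ✔
C6: x2 − x4 = 25 − 17 = 8  ✔
C7: x8 + x5 = 9 + 7 = 16, not 18  ✘
C8: x7=8, x8=9, x6=17; 1 of them equals 9  ✔
C9: x8 − x6 = 9 − 17 = -8  ✔
C10: min(17, 17) = 17  ✔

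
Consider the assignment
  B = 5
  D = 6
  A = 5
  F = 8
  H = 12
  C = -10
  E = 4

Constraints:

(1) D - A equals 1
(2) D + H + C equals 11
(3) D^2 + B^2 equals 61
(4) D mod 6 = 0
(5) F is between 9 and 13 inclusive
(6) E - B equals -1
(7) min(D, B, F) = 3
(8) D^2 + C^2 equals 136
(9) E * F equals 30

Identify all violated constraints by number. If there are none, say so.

(1) D - A = 6 - 5 = 1 — satisfied.
(2) D + H + C = 6 + 12 + (-10) = 8, not 11 — violated.
(3) D^2 + B^2 = 6^2 + 5^2 = 36 + 25 = 61 — satisfied.
(4) 6 mod 6 = 0 — satisfied.
(5) F = 8 is outside [9, 13] — violated.
(6) E - B = 4 - 5 = -1 — satisfied.
(7) min(6, 5, 8) = 5, not 3 — violated.
(8) D^2 + C^2 = 6^2 + (-10)^2 = 36 + 100 = 136 — satisfied.
(9) E * F = 4 * 8 = 32, not 30 — violated.

No — constraints 2, 5, 7, and 9 are not satisfied.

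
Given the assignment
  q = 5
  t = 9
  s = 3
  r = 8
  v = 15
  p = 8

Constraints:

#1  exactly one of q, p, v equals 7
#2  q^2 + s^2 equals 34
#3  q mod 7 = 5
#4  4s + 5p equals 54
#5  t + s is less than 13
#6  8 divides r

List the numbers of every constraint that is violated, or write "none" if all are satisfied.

Violated: 1, 4.

#1 q=5, p=8, v=15; 0 of them equal 7, not exactly one  ✘
#2 q^2 + s^2 = 5^2 + 3^2 = 25 + 9 = 34  ✔
#3 5 mod 7 = 5  ✔
#4 4s + 5p = 4(3) + 5(8) = 52, not 54  ✘
#5 t + s = 9 + 3 = 12; 12 < 13  ✔
#6 8 / 8 = 1, so 8 divides 8  ✔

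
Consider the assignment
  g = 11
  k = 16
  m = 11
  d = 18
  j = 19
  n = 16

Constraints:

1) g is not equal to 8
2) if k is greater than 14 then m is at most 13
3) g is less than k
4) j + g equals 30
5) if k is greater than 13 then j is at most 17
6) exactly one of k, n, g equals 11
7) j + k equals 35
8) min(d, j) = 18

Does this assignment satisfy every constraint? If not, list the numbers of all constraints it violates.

Constraint 5 is violated.

1) g = 11, and 11 ≠ 8 — OK.
2) k = 16 > 14, so we need m ≤ 13; m = 11 ≤ 13 — OK.
3) g = 11, k = 16; 11 < 16 — OK.
4) j + g = 19 + 11 = 30 — OK.
5) k = 16 > 13, so we need j ≤ 17; but j = 19 > 17 — violated.
6) k=16, n=16, g=11; 1 of them equals 11 — OK.
7) j + k = 19 + 16 = 35 — OK.
8) min(18, 19) = 18 — OK.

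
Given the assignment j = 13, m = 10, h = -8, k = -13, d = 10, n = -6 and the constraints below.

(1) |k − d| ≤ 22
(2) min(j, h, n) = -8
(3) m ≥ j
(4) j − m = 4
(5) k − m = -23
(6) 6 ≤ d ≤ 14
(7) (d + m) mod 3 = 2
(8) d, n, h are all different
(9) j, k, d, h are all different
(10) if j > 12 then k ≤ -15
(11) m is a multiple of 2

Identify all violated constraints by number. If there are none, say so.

(1) |-13 − 10| = 23; 23 > 22, exceeds bound 22  ✗
(2) min(13, -8, -6) = -8  ✓
(3) m = 10, j = 13; 10 < 13 (want ≥)  ✗
(4) j − m = 13 − 10 = 3, not 4  ✗
(5) k − m = -13 − 10 = -23  ✓
(6) d = 10 lies in [6, 14]  ✓
(7) d + m = 20; 20 mod 3 = 2  ✓
(8) values 10, -6, -8 are pairwise distinct  ✓
(9) values 13, -13, 10, -8 are pairwise distinct  ✓
(10) j = 13 > 12, so we need k ≤ -15; but k = -13 > -15  ✗
(11) 10 / 2 = 5, so 2 divides 10  ✓

Constraints 1, 3, 4, and 10 are violated.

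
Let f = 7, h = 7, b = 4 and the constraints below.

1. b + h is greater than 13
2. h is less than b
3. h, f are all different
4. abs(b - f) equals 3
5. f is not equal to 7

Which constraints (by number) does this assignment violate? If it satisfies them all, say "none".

1. b + h = 4 + 7 = 11; 11 ≤ 13, bound 13 not met  false
2. h = 7, b = 4; 7 ≥ 4 (want <)  false
3. h = f = 7, not all different  false
4. abs(4 - 7) = 3  true
5. f = 7, but 7 is required to differ  false

Violated: 1, 2, 3, 5.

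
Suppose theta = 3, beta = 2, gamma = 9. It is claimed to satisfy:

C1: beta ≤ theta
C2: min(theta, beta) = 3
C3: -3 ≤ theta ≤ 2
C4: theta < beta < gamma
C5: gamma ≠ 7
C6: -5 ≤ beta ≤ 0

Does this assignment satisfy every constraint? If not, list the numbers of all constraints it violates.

C1: beta = 2, theta = 3; 2 ≤ 3  ✓
C2: min(3, 2) = 2, not 3  ✗
C3: theta = 3 is outside [-3, 2]  ✗
C4: values 3, 2, 9; theta = 3 is not < beta = 2  ✗
C5: gamma = 9, and 9 ≠ 7  ✓
C6: beta = 2 is outside [-5, 0]  ✗

No — constraints 2, 3, 4, 6 are not satisfied.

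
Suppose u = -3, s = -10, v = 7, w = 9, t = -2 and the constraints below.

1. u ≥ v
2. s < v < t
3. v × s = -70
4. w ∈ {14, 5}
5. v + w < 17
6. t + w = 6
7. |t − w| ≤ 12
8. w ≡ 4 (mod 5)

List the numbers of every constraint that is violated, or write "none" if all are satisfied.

1. u = -3, v = 7; -3 < 7 (want ≥) — violated.
2. values -10, 7, -2; v = 7 is not < t = -2 — violated.
3. v × s = 7 × (-10) = -70 — OK.
4. w = 9 is not in {14, 5} — violated.
5. v + w = 7 + 9 = 16; 16 < 17 — OK.
6. t + w = -2 + 9 = 7, not 6 — violated.
7. |-2 − 9| = 11; 11 ≤ 12 — OK.
8. 9 mod 5 = 4 — OK.

The assignment fails constraints 1, 2, 4, and 6.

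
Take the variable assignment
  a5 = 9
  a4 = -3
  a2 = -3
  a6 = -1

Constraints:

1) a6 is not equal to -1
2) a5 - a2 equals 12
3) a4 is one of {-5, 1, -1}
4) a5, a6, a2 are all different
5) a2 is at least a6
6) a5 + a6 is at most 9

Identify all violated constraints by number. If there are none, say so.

1) a6 = -1, but -1 is required to differ — violated.
2) a5 - a2 = 9 - (-3) = 12 — satisfied.
3) a4 = -3 is not in {-5, 1, -1} — violated.
4) values 9, -1, -3 are pairwise distinct — satisfied.
5) a2 = -3, a6 = -1; -3 < -1 (want ≥) — violated.
6) a5 + a6 = 9 + (-1) = 8; 8 ≤ 9 — satisfied.

Constraints 1, 3, 5 do not hold.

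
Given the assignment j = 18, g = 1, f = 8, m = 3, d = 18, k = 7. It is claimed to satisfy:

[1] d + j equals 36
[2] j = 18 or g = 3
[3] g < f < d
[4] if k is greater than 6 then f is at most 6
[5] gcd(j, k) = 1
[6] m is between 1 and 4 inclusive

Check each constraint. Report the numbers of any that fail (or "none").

[1] d + j = 18 + 18 = 36  holds
[2] j = 18 = 18 (first disjunct)  holds
[3] values 1 < 8 < 18  holds
[4] k = 7 > 6, so we need f ≤ 6; but f = 8 > 6  fails
[5] gcd(18, 7) = 1  holds
[6] m = 3 lies in [1, 4]  holds

The assignment fails constraint 4.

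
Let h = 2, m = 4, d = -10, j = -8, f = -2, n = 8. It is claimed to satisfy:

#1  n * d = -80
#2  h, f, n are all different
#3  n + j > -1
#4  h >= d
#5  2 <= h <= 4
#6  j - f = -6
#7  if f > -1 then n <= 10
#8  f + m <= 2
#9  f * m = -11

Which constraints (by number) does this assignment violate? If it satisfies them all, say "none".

#1 n * d = 8 * (-10) = -80 — satisfied.
#2 values 2, -2, 8 are pairwise distinct — satisfied.
#3 n + j = 8 + (-8) = 0; 0 > -1 — satisfied.
#4 h = 2, d = -10; 2 ≥ -10 — satisfied.
#5 h = 2 lies in [2, 4] — satisfied.
#6 j - f = -8 - (-2) = -6 — satisfied.
#7 f = -2, not > -1; antecedent false, conditional vacuously true — satisfied.
#8 f + m = -2 + 4 = 2; 2 ≤ 2 — satisfied.
#9 f * m = -2 * 4 = -8, not -11 — violated.

Constraint 9 is violated.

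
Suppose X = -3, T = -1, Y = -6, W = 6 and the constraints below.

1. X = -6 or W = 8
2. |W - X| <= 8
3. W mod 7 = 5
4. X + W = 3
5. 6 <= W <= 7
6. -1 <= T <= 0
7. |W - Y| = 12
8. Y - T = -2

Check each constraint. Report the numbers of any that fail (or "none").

1. X = -3 ≠ -6 and W = 6 ≠ 8; both disjuncts false — violated.
2. |6 - (-3)| = 9; 9 > 8, exceeds bound 8 — violated.
3. 6 mod 7 = 6, not 5 — violated.
4. X + W = -3 + 6 = 3 — satisfied.
5. W = 6 lies in [6, 7] — satisfied.
6. T = -1 lies in [-1, 0] — satisfied.
7. |6 - (-6)| = 12 — satisfied.
8. Y - T = -6 - (-1) = -5, not -2 — violated.

No — constraints 1, 2, 3, 8 are not satisfied.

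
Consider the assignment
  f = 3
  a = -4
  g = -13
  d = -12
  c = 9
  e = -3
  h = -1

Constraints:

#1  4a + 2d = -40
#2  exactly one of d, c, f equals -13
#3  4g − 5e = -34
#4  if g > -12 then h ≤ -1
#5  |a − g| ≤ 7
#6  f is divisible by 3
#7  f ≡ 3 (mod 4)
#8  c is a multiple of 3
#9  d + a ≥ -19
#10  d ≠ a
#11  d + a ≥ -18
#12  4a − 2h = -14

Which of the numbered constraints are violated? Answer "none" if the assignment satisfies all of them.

#1 4a + 2d = 4(-4) + 2(-12) = -40  ✓
#2 d=-12, c=9, f=3; 0 of them equal -13, not exactly one  ✗
#3 4g − 5e = 4(-13) − 5(-3) = -37, not -34  ✗
#4 g = -13, not > -12; antecedent false, conditional vacuously true  ✓
#5 |-4 − (-13)| = 9; 9 > 7, exceeds bound 7  ✗
#6 3 / 3 = 1, so 3 divides 3  ✓
#7 3 mod 4 = 3  ✓
#8 9 / 3 = 3, so 3 divides 9  ✓
#9 d + a = -12 + (-4) = -16; -16 ≥ -19  ✓
#10 d = -12, a = -4; distinct  ✓
#11 d + a = -12 + (-4) = -16; -16 ≥ -18  ✓
#12 4a − 2h = 4(-4) − 2(-1) = -14  ✓

Constraints 2, 3, 5 do not hold.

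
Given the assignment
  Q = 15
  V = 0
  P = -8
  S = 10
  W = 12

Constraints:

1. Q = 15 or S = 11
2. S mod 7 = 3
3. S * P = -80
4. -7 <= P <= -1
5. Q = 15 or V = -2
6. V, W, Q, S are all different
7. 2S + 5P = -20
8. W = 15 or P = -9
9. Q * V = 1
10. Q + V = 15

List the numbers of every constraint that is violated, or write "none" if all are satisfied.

No — constraints 4, 8, and 9 are not satisfied.

1. Q = 15 = 15 (first disjunct)  OK
2. 10 mod 7 = 3  OK
3. S * P = 10 * (-8) = -80  OK
4. P = -8 is outside [-7, -1]  FAIL
5. Q = 15 = 15 (first disjunct)  OK
6. values 0, 12, 15, 10 are pairwise distinct  OK
7. 2S + 5P = 2(10) + 5(-8) = -20  OK
8. W = 12 ≠ 15 and P = -8 ≠ -9; both disjuncts false  FAIL
9. Q * V = 15 * 0 = 0, not 1  FAIL
10. Q + V = 15 + 0 = 15  OK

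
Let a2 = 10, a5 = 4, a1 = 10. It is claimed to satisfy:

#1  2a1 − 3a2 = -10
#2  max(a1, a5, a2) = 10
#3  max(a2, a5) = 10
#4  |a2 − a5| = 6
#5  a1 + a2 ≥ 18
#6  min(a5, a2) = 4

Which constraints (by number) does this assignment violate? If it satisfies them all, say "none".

#1 2a1 − 3a2 = 2(10) − 3(10) = -10  ✔
#2 max(10, 4, 10) = 10  ✔
#3 max(10, 4) = 10  ✔
#4 |10 − 4| = 6  ✔
#5 a1 + a2 = 10 + 10 = 20; 20 ≥ 18  ✔
#6 min(4, 10) = 4  ✔

The assignment satisfies every constraint.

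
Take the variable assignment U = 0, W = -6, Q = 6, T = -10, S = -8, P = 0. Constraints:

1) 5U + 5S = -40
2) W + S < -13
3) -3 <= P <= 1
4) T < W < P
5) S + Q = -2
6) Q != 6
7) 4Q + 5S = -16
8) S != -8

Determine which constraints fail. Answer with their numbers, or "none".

1) 5U + 5S = 5(0) + 5(-8) = -40 — OK.
2) W + S = -6 + (-8) = -14; -14 < -13 — OK.
3) P = 0 lies in [-3, 1] — OK.
4) values -10 < -6 < 0 — OK.
5) S + Q = -8 + 6 = -2 — OK.
6) Q = 6, but 6 is required to differ — violated.
7) 4Q + 5S = 4(6) + 5(-8) = -16 — OK.
8) S = -8, but -8 is required to differ — violated.

Constraints 6 and 8 do not hold.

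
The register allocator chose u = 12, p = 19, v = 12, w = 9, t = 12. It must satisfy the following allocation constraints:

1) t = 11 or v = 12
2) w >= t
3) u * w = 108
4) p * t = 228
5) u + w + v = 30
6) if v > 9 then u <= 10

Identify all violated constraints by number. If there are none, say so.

1) t = 12 ≠ 11, but v = 12 = 12 (second disjunct)  true
2) w = 9, t = 12; 9 < 12 (want ≥)  false
3) u * w = 12 * 9 = 108  true
4) p * t = 19 * 12 = 228  true
5) u + w + v = 12 + 9 + 12 = 33, not 30  false
6) v = 12 > 9, so we need u ≤ 10; but u = 12 > 10  false

Constraints 2, 5, and 6 do not hold.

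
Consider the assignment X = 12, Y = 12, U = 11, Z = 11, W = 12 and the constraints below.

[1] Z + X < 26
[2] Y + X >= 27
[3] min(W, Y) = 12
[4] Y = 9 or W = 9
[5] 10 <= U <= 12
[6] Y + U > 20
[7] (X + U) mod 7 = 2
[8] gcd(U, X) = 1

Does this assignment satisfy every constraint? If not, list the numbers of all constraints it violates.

[1] Z + X = 11 + 12 = 23; 23 < 26 — satisfied.
[2] Y + X = 12 + 12 = 24; 24 < 27, bound 27 not met — violated.
[3] min(12, 12) = 12 — satisfied.
[4] Y = 12 ≠ 9 and W = 12 ≠ 9; both disjuncts false — violated.
[5] U = 11 lies in [10, 12] — satisfied.
[6] Y + U = 12 + 11 = 23; 23 > 20 — satisfied.
[7] X + U = 23; 23 mod 7 = 2 — satisfied.
[8] gcd(11, 12) = 1 — satisfied.

No — constraints 2, 4 are not satisfied.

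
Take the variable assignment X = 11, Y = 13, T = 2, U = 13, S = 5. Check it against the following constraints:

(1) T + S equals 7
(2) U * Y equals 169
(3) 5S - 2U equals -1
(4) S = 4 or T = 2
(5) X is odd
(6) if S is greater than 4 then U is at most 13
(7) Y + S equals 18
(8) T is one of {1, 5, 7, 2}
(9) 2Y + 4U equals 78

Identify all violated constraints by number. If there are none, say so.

(1) T + S = 2 + 5 = 7  true
(2) U * Y = 13 * 13 = 169  true
(3) 5S - 2U = 5(5) - 2(13) = -1  true
(4) S = 5 ≠ 4, but T = 2 = 2 (second disjunct)  true
(5) X = 11 is odd  true
(6) S = 5 > 4, so we need U ≤ 13; U = 13 ≤ 13  true
(7) Y + S = 13 + 5 = 18  true
(8) T = 2 is in {1, 5, 7, 2}  true
(9) 2Y + 4U = 2(13) + 4(13) = 78  true

Yes — all constraints hold.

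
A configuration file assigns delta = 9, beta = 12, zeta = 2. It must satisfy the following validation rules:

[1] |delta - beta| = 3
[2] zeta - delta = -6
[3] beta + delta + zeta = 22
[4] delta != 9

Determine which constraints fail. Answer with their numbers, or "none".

Constraints 2, 3, and 4 are violated.

[1] |9 - 12| = 3 — holds.
[2] zeta - delta = 2 - 9 = -7, not -6 — does not hold.
[3] beta + delta + zeta = 12 + 9 + 2 = 23, not 22 — does not hold.
[4] delta = 9, but 9 is required to differ — does not hold.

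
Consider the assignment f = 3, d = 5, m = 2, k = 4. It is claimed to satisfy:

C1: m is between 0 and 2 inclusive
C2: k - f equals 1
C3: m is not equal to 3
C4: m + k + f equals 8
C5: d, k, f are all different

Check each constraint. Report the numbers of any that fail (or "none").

Violated: 4.

C1: m = 2 lies in [0, 2] — satisfied.
C2: k - f = 4 - 3 = 1 — satisfied.
C3: m = 2, and 2 ≠ 3 — satisfied.
C4: m + k + f = 2 + 4 + 3 = 9, not 8 — violated.
C5: values 5, 4, 3 are pairwise distinct — satisfied.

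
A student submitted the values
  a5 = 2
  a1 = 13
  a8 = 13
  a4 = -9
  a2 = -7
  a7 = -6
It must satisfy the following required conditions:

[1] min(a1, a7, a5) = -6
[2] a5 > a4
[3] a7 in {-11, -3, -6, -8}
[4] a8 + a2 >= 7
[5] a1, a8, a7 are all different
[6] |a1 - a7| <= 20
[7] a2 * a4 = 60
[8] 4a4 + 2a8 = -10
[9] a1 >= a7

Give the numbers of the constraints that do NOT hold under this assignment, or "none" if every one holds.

Violated: 4, 5, and 7.

[1] min(13, -6, 2) = -6 — satisfied.
[2] a5 = 2, a4 = -9; 2 > -9 — satisfied.
[3] a7 = -6 is in {-11, -3, -6, -8} — satisfied.
[4] a8 + a2 = 13 + (-7) = 6; 6 < 7, bound 7 not met — violated.
[5] a1 = a8 = 13, not all different — violated.
[6] |13 - (-6)| = 19; 19 ≤ 20 — satisfied.
[7] a2 * a4 = -7 * (-9) = 63, not 60 — violated.
[8] 4a4 + 2a8 = 4(-9) + 2(13) = -10 — satisfied.
[9] a1 = 13, a7 = -6; 13 ≥ -6 — satisfied.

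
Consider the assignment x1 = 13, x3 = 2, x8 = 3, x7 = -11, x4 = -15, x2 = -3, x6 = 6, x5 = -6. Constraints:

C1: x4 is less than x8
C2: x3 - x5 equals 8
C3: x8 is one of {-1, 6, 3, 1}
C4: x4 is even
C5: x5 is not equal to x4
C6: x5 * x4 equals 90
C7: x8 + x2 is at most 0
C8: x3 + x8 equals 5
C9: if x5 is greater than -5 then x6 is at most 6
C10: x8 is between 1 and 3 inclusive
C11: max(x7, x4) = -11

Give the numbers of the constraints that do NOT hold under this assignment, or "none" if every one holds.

No — constraint 4 is not satisfied.

C1: x4 = -15, x8 = 3; -15 < 3 — satisfied.
C2: x3 - x5 = 2 - (-6) = 8 — satisfied.
C3: x8 = 3 is in {-1, 6, 3, 1} — satisfied.
C4: x4 = -15 is odd — violated.
C5: x5 = -6, x4 = -15; distinct — satisfied.
C6: x5 * x4 = -6 * (-15) = 90 — satisfied.
C7: x8 + x2 = 3 + (-3) = 0; 0 ≤ 0 — satisfied.
C8: x3 + x8 = 2 + 3 = 5 — satisfied.
C9: x5 = -6, not > -5; antecedent false, conditional vacuously true — satisfied.
C10: x8 = 3 lies in [1, 3] — satisfied.
C11: max(-11, -15) = -11 — satisfied.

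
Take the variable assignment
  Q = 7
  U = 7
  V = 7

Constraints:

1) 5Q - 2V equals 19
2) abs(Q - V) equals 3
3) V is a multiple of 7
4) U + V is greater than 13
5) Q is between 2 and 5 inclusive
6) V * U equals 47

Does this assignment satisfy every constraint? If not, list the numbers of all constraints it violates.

Violated: 1, 2, 5, and 6.

1) 5Q - 2V = 5(7) - 2(7) = 21, not 19 — fails.
2) abs(7 - 7) = 0, not 3 — fails.
3) 7 / 7 = 1, so 7 divides 7 — holds.
4) U + V = 7 + 7 = 14; 14 > 13 — holds.
5) Q = 7 is outside [2, 5] — fails.
6) V * U = 7 * 7 = 49, not 47 — fails.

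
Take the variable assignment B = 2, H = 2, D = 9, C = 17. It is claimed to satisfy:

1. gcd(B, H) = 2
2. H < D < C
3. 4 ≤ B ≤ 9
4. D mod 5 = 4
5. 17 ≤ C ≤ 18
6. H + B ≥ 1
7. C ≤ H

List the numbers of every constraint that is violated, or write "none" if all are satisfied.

1. gcd(2, 2) = 2  yes
2. values 2 < 9 < 17  yes
3. B = 2 is outside [4, 9]  no
4. 9 mod 5 = 4  yes
5. C = 17 lies in [17, 18]  yes
6. H + B = 2 + 2 = 4; 4 ≥ 1  yes
7. C = 17, H = 2; 17 > 2 (want ≤)  no

Constraints 3 and 7 are violated.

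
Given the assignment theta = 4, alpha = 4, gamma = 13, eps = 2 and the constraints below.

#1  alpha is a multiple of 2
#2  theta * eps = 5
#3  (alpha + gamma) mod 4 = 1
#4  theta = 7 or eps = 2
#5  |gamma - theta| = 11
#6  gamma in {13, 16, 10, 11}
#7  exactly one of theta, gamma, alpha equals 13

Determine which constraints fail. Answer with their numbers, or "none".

Constraints 2, 5 are violated.

#1 4 / 2 = 2, so 2 divides 4 — satisfied.
#2 theta * eps = 4 * 2 = 8, not 5 — violated.
#3 alpha + gamma = 17; 17 mod 4 = 1 — satisfied.
#4 theta = 4 ≠ 7, but eps = 2 = 2 (second disjunct) — satisfied.
#5 |13 - 4| = 9, not 11 — violated.
#6 gamma = 13 is in {13, 16, 10, 11} — satisfied.
#7 theta=4, gamma=13, alpha=4; 1 of them equals 13 — satisfied.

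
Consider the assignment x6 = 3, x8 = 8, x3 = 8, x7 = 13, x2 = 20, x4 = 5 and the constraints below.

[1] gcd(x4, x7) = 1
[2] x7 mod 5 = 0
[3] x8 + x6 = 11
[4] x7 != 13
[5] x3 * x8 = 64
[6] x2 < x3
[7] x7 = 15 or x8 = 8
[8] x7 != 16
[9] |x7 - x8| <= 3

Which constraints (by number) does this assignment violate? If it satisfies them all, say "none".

Constraints 2, 4, 6, and 9 are violated.

[1] gcd(5, 13) = 1  OK
[2] 13 mod 5 = 3, not 0  FAIL
[3] x8 + x6 = 8 + 3 = 11  OK
[4] x7 = 13, but 13 is required to differ  FAIL
[5] x3 * x8 = 8 * 8 = 64  OK
[6] x2 = 20, x3 = 8; 20 ≥ 8 (want <)  FAIL
[7] x7 = 13 ≠ 15, but x8 = 8 = 8 (second disjunct)  OK
[8] x7 = 13, and 13 ≠ 16  OK
[9] |13 - 8| = 5; 5 > 3, exceeds bound 3  FAIL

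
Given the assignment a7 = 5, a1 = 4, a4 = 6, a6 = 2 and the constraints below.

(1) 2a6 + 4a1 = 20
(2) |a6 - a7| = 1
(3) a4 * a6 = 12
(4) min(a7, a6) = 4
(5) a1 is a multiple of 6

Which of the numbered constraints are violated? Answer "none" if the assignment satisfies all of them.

(1) 2a6 + 4a1 = 2(2) + 4(4) = 20 — OK.
(2) |2 - 5| = 3, not 1 — violated.
(3) a4 * a6 = 6 * 2 = 12 — OK.
(4) min(5, 2) = 2, not 4 — violated.
(5) 4 = 6*0 + 4, so 6 does not divide 4 — violated.

Constraints 2, 4, 5 do not hold.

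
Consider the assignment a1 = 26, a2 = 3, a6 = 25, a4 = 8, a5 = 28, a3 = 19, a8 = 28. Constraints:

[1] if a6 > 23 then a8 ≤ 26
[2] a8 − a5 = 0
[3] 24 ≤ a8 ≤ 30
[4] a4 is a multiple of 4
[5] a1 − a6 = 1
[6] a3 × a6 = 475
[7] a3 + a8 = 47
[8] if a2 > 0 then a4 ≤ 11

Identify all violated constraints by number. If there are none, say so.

[1] a6 = 25 > 23, so we need a8 ≤ 26; but a8 = 28 > 26 — fails.
[2] a8 − a5 = 28 − 28 = 0 — holds.
[3] a8 = 28 lies in [24, 30] — holds.
[4] 8 / 4 = 2, so 4 divides 8 — holds.
[5] a1 − a6 = 26 − 25 = 1 — holds.
[6] a3 × a6 = 19 × 25 = 475 — holds.
[7] a3 + a8 = 19 + 28 = 47 — holds.
[8] a2 = 3 > 0, so we need a4 ≤ 11; a4 = 8 ≤ 11 — holds.

Violated: 1.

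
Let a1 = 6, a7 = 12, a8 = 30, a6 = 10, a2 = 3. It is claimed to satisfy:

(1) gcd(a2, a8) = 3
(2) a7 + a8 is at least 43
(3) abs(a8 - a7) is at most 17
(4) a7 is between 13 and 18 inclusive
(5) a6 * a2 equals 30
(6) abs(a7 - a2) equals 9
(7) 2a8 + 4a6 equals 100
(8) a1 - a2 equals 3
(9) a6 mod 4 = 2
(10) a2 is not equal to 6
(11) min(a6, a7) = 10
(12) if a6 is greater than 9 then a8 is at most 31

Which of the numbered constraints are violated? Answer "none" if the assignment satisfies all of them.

(1) gcd(3, 30) = 3  yes
(2) a7 + a8 = 12 + 30 = 42; 42 < 43, bound 43 not met  no
(3) abs(30 - 12) = 18; 18 > 17, exceeds bound 17  no
(4) a7 = 12 is outside [13, 18]  no
(5) a6 * a2 = 10 * 3 = 30  yes
(6) abs(12 - 3) = 9  yes
(7) 2a8 + 4a6 = 2(30) + 4(10) = 100  yes
(8) a1 - a2 = 6 - 3 = 3  yes
(9) 10 mod 4 = 2  yes
(10) a2 = 3, and 3 ≠ 6  yes
(11) min(10, 12) = 10  yes
(12) a6 = 10 > 9, so we need a8 ≤ 31; a8 = 30 ≤ 31  yes

No — constraints 2, 3, 4 are not satisfied.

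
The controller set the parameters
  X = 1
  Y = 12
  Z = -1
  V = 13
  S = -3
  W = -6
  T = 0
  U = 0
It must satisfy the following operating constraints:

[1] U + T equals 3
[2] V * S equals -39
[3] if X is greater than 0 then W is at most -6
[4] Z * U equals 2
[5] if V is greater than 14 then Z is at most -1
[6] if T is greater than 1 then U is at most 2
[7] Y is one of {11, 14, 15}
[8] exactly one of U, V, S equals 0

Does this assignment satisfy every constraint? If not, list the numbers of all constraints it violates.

Constraints 1, 4, and 7 do not hold.

[1] U + T = 0 + 0 = 0, not 3  false
[2] V * S = 13 * (-3) = -39  true
[3] X = 1 > 0, so we need W ≤ -6; W = -6 ≤ -6  true
[4] Z * U = -1 * 0 = 0, not 2  false
[5] V = 13, not > 14; antecedent false, conditional vacuously true  true
[6] T = 0, not > 1; antecedent false, conditional vacuously true  true
[7] Y = 12 is not in {11, 14, 15}  false
[8] U=0, V=13, S=-3; 1 of them equals 0  true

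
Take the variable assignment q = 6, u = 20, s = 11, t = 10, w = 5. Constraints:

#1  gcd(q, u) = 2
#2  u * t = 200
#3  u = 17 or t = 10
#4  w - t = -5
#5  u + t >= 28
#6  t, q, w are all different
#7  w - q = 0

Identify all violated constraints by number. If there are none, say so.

#1 gcd(6, 20) = 2 — OK.
#2 u * t = 20 * 10 = 200 — OK.
#3 u = 20 ≠ 17, but t = 10 = 10 (second disjunct) — OK.
#4 w - t = 5 - 10 = -5 — OK.
#5 u + t = 20 + 10 = 30; 30 ≥ 28 — OK.
#6 values 10, 6, 5 are pairwise distinct — OK.
#7 w - q = 5 - 6 = -1, not 0 — violated.

The assignment fails constraint 7.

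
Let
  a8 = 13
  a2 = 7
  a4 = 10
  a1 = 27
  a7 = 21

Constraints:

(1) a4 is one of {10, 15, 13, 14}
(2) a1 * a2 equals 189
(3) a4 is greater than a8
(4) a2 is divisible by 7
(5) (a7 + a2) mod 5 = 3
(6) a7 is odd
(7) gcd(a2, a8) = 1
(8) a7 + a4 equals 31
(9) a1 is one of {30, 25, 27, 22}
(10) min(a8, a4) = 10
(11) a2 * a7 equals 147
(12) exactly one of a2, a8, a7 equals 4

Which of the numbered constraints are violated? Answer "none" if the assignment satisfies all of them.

(1) a4 = 10 is in {10, 15, 13, 14}  yes
(2) a1 * a2 = 27 * 7 = 189  yes
(3) a4 = 10, a8 = 13; 10 ≤ 13 (want >)  no
(4) 7 / 7 = 1, so 7 divides 7  yes
(5) a7 + a2 = 28; 28 mod 5 = 3  yes
(6) a7 = 21 is odd  yes
(7) gcd(7, 13) = 1  yes
(8) a7 + a4 = 21 + 10 = 31  yes
(9) a1 = 27 is in {30, 25, 27, 22}  yes
(10) min(13, 10) = 10  yes
(11) a2 * a7 = 7 * 21 = 147  yes
(12) a2=7, a8=13, a7=21; 0 of them equal 4, not exactly one  no

The assignment fails constraints 3, 12.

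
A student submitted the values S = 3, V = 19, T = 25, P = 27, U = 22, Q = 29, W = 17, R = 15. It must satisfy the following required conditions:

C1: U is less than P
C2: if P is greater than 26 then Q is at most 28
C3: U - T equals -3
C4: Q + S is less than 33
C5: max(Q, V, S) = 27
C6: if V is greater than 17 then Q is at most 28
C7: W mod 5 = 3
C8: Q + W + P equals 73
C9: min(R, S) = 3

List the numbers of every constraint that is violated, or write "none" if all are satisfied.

C1: U = 22, P = 27; 22 < 27 — OK.
C2: P = 27 > 26, so we need Q ≤ 28; but Q = 29 > 28 — violated.
C3: U - T = 22 - 25 = -3 — OK.
C4: Q + S = 29 + 3 = 32; 32 < 33 — OK.
C5: max(29, 19, 3) = 29, not 27 — violated.
C6: V = 19 > 17, so we need Q ≤ 28; but Q = 29 > 28 — violated.
C7: 17 mod 5 = 2, not 3 — violated.
C8: Q + W + P = 29 + 17 + 27 = 73 — OK.
C9: min(15, 3) = 3 — OK.

Violated: 2, 5, 6, and 7.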